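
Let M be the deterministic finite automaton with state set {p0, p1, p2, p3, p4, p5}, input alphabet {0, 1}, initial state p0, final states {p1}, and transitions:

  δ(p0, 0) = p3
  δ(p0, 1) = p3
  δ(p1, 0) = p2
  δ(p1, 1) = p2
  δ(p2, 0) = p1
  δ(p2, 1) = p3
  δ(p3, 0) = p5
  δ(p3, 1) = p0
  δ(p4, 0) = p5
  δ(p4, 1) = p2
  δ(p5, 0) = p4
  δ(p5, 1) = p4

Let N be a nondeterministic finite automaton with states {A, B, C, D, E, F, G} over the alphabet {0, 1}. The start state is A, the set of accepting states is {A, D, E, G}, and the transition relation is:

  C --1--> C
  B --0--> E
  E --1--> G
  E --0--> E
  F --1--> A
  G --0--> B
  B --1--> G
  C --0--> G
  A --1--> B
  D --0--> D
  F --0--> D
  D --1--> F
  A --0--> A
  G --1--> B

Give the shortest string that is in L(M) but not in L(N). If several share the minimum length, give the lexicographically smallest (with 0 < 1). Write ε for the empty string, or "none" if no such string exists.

00110

The string 00110 is accepted by M but not by N.
No shorter string lies in the difference, and 00110 is the lexicographically first length-5 string in L(M) \ L(N).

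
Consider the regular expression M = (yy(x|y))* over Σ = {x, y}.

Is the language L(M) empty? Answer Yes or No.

The empty string ε matches the expression, so it belongs to L(M).
Since L(M) contains at least one string, it is not empty.

No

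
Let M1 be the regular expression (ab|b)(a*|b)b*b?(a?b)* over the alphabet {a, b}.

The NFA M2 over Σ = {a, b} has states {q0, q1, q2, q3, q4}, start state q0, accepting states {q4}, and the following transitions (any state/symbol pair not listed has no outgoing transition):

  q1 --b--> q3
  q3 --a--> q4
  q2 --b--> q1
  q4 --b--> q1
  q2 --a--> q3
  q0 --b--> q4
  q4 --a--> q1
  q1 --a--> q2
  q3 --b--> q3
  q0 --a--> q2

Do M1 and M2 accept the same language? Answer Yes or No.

No

The string ab is accepted by M1 but rejected by M2.
So L(M1) ≠ L(M2).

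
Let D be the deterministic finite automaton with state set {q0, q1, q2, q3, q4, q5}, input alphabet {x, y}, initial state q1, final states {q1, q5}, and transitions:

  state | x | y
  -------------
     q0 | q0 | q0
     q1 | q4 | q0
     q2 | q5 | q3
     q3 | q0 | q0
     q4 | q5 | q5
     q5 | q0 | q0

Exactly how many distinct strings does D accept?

3

The useful subgraph on states {q1, q4, q5} is acyclic, so L(D) is finite; the longest accepting path visits 3 useful states, giving maximum string length 2.
Counting accepting paths from q1 by length: 1 of length 0, 2 of length 2. Total 3.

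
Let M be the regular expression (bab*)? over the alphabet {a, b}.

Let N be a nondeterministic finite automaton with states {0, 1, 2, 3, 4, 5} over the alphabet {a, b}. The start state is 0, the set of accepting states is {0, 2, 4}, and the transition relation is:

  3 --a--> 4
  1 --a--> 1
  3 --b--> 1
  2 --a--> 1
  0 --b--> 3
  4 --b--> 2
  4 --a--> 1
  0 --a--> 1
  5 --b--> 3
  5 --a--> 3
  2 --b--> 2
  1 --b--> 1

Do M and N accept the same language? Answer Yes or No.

Converting the expression M to a DFA (subset construction, then merging equivalent states) gives the minimal DFA with states {m0, m1, m2, m3}, start state m0, accepting states {m0, m3} and transitions m0: a→m1, b→m2; m1: a→m1, b→m1; m2: a→m3, b→m1; m3: a→m1, b→m3.
Exploring the product automaton M × N from the start pair (m0, 0), following both machines on each input symbol, reaches 5 state pairs: (m0, 0), (m1, 1), (m2, 3), (m3, 4), (m3, 2).
M accepts in {m0, m3} and N accepts in {0, 2, 4}. In every reachable pair the two components are either both accepting — (m0, 0), (m3, 4), (m3, 2) — or both non-accepting, so no string is accepted by exactly one of the machines: L(M) \ L(N) and L(N) \ L(M) are both empty.
Hence every string is accepted by M iff it is accepted by N, and the two languages coincide.

Yes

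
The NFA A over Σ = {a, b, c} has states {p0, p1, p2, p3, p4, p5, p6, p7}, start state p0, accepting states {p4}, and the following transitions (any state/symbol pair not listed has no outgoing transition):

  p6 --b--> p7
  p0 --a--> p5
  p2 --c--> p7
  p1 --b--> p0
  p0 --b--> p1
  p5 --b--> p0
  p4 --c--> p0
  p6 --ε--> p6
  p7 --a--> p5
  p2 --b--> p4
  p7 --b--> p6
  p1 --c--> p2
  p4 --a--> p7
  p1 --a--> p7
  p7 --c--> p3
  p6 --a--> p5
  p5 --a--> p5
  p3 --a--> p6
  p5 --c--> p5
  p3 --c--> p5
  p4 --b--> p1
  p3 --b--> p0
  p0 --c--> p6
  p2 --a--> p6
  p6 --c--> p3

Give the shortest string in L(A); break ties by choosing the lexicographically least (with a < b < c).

bcb

A breadth-first search from p0 reaches an accepting state first via the path p0 → p1 → p2 → p4 on input bcb.
No string of length < 3 is accepted (BFS exhausts all shorter strings without reaching an accepting state), and bcb is the lexicographically least accepting string of length 3.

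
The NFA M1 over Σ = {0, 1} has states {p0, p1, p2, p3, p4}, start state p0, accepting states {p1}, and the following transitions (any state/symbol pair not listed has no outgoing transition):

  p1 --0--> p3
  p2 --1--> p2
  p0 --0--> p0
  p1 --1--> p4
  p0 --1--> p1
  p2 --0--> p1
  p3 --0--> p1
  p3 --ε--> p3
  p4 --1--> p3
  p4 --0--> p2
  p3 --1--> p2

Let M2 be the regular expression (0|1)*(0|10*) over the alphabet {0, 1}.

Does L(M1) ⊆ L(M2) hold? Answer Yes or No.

Converting the expression M2 to a DFA (subset construction, then merging equivalent states) gives the minimal DFA with states {r0, r1}, start state r0, accepting states {r1} and transitions r0: 0→r1, 1→r1; r1: 0→r1, 1→r1.
Exploring the product automaton M1 × M2 from the start pair (p0, r0), following both machines on each input symbol, reaches 6 state pairs: (p0, r0), (p0, r1), (p1, r1), (p3, r1), (p4, r1), (p2, r1).
M1 accepts in {p1} and M2 accepts in {r1}. The reachable pairs whose M1-component is accepting are (p1, r1); in each of them the M2-component is accepting too, so the product for L(M1) \ L(M2) (M1-component accepting, M2-component rejecting) has no reachable accepting pair and the difference is empty.
Hence every string in L(M1) is also in L(M2).

Yes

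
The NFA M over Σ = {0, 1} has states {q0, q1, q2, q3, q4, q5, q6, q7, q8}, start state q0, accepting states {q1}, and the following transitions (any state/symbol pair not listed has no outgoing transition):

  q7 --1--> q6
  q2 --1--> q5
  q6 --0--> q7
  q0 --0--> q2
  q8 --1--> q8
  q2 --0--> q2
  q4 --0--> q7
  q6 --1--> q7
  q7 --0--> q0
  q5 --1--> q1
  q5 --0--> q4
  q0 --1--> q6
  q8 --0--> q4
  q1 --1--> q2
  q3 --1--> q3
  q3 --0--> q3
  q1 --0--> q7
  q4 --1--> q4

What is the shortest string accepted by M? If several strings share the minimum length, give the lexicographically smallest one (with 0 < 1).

011

A breadth-first search from q0 reaches an accepting state first via the path q0 → q2 → q5 → q1 on input 011.
No string of length < 3 is accepted (BFS exhausts all shorter strings without reaching an accepting state), and 011 is the lexicographically least accepting string of length 3.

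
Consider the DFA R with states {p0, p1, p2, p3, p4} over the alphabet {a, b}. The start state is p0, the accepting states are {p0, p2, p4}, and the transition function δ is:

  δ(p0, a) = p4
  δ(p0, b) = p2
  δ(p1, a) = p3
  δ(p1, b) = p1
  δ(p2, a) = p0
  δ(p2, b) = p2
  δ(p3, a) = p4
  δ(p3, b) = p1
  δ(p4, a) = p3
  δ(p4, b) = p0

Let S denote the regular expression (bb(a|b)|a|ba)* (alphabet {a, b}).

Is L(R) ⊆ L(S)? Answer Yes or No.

The string b is in L(R) but not in L(S).
So L(R) ⊄ L(S).

No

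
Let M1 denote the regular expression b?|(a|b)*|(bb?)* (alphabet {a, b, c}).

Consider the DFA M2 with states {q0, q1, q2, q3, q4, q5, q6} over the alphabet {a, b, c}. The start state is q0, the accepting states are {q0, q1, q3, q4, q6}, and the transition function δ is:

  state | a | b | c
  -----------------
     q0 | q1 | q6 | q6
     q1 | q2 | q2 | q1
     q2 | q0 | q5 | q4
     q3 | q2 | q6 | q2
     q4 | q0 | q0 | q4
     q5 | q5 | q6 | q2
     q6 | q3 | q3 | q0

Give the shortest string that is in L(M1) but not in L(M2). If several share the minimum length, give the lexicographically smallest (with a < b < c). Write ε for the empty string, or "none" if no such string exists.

aa

The string aa is accepted by M1 but not by M2.
No shorter string lies in the difference, and aa is the lexicographically first length-2 string in L(M1) \ L(M2).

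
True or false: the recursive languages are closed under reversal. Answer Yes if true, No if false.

Reverse the input on the tape and then run the decider for L; this halts and accepts exactly Lᴿ.
So the recursive languages are closed under reversal.

Yes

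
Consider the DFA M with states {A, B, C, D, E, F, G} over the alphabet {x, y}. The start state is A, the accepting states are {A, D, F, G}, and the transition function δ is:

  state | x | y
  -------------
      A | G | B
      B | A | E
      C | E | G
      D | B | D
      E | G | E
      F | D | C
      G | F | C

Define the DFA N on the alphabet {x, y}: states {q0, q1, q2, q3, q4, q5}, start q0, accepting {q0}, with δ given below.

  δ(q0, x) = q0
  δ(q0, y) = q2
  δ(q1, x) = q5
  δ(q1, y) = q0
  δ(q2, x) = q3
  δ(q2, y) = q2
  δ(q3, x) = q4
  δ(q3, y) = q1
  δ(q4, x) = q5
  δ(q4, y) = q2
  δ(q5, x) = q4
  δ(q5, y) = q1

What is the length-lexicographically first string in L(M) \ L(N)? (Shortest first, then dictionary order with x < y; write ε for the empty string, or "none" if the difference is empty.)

The string yx is accepted by M but not by N.
No shorter string lies in the difference, and yx is the lexicographically first length-2 string in L(M) \ L(N).

yx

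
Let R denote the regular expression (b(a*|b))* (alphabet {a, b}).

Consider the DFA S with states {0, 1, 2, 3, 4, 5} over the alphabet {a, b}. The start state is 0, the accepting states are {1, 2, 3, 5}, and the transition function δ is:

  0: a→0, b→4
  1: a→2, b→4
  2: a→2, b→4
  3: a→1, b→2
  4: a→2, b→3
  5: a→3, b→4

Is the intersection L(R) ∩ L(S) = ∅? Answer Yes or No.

The string ba is accepted by both R and S.
Hence L(R) ∩ L(S) ≠ ∅.

No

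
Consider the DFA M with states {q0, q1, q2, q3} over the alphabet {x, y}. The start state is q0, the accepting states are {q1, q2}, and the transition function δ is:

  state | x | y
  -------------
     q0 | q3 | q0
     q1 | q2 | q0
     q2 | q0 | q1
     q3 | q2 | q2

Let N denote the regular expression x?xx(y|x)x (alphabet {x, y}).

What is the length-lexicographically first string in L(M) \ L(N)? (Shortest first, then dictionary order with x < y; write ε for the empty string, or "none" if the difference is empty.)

xx

The string xx is accepted by M but not by N.
No shorter string lies in the difference, and xx is the lexicographically first length-2 string in L(M) \ L(N).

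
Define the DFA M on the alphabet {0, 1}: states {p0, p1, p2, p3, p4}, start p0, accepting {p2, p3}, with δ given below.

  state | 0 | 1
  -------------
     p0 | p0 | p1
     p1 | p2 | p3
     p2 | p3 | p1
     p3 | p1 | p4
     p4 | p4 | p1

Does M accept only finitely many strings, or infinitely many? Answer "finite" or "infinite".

State p0 is reachable from the start and can reach an accepting state, and it lies on the cycle p0 → p0.
Traversing that cycle any number of times yields accepted strings of unbounded length, so the language is infinite.

infinite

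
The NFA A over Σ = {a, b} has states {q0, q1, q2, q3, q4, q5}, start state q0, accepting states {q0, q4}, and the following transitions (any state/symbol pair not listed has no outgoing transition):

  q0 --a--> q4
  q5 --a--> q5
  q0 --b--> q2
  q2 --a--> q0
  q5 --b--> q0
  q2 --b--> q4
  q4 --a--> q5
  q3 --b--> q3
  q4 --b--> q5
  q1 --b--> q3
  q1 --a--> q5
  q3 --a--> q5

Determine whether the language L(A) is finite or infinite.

State q0 is reachable from the start and can reach an accepting state, and it lies on the cycle q0 → q2 → q0.
Traversing that cycle any number of times yields accepted strings of unbounded length, so the language is infinite.

infinite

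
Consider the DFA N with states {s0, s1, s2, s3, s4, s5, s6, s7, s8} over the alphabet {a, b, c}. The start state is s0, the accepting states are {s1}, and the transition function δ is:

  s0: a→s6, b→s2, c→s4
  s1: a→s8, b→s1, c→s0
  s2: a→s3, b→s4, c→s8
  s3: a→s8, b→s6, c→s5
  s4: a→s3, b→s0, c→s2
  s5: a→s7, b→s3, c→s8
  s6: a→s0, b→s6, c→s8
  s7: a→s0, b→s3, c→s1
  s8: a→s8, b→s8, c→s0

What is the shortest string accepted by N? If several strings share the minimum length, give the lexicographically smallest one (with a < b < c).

bacac

A breadth-first search from s0 reaches an accepting state first via the path s0 → s2 → s3 → s5 → s7 → s1 on input bacac.
No string of length < 5 is accepted (BFS exhausts all shorter strings without reaching an accepting state), and bacac is the lexicographically least accepting string of length 5.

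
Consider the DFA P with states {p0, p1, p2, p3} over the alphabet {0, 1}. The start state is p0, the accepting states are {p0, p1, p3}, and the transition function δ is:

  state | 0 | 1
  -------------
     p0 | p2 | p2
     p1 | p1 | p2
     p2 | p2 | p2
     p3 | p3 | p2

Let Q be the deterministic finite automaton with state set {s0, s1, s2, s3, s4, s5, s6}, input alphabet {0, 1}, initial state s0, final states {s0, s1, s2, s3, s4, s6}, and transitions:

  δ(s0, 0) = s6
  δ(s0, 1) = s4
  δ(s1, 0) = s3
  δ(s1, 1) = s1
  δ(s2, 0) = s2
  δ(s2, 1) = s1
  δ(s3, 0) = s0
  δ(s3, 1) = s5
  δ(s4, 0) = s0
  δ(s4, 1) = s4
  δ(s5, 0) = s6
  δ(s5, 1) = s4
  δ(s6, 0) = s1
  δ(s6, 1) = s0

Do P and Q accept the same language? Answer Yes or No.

No

The string 0 is accepted by Q but rejected by P.
So L(P) ≠ L(Q).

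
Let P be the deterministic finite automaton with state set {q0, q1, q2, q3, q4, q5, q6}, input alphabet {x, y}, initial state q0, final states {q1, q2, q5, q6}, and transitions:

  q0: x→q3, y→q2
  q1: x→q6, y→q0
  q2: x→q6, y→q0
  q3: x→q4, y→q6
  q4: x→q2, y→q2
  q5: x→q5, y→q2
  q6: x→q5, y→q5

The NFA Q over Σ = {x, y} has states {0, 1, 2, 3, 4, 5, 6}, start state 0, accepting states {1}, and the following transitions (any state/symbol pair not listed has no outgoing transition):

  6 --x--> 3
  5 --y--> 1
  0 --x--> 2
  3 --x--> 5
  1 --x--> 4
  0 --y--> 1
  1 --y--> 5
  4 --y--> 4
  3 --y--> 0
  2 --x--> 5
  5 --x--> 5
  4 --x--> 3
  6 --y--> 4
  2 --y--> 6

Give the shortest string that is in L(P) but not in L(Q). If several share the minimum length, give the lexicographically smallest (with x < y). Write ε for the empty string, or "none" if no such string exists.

xy

The string xy is accepted by P but not by Q.
No shorter string lies in the difference, and xy is the lexicographically first length-2 string in L(P) \ L(Q).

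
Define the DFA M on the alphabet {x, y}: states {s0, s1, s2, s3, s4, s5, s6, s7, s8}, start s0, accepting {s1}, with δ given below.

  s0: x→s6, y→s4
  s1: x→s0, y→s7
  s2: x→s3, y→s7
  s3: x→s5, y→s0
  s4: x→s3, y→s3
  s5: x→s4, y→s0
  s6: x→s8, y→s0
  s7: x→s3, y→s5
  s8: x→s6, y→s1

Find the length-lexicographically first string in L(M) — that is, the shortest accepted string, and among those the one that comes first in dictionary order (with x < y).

A breadth-first search from s0 reaches an accepting state first via the path s0 → s6 → s8 → s1 on input xxy.
No string of length < 3 is accepted (BFS exhausts all shorter strings without reaching an accepting state), and xxy is the lexicographically least accepting string of length 3.

xxy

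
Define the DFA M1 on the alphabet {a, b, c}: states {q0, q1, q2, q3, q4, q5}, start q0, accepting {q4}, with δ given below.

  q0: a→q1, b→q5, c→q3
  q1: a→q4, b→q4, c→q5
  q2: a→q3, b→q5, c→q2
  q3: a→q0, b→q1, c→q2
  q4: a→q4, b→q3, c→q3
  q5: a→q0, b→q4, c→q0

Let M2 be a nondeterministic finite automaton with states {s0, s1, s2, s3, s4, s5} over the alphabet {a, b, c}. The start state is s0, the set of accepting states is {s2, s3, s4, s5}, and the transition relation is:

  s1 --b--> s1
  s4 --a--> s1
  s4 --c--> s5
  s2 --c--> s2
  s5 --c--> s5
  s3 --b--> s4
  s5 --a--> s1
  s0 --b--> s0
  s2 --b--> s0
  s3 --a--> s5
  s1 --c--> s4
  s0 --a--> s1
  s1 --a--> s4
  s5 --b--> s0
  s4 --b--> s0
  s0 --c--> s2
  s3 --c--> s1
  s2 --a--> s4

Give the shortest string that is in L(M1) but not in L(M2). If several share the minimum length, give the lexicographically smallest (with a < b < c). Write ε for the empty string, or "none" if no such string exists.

The string ab is accepted by M1 but not by M2.
No shorter string lies in the difference, and ab is the lexicographically first length-2 string in L(M1) \ L(M2).

ab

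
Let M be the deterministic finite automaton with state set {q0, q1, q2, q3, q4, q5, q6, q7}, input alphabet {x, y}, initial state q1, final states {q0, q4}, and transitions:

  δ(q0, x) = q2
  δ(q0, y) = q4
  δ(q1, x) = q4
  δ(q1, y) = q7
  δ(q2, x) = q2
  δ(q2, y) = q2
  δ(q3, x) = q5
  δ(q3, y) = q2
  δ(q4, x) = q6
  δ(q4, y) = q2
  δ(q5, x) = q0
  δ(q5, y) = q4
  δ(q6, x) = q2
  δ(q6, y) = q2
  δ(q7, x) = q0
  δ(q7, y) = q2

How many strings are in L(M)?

3

The useful subgraph on states {q0, q1, q4, q7} is acyclic, so L(M) is finite; the longest accepting path visits 4 useful states, giving maximum string length 3.
Counting accepting paths from q1 by length: 1 of length 1, 1 of length 2, 1 of length 3. Total 3.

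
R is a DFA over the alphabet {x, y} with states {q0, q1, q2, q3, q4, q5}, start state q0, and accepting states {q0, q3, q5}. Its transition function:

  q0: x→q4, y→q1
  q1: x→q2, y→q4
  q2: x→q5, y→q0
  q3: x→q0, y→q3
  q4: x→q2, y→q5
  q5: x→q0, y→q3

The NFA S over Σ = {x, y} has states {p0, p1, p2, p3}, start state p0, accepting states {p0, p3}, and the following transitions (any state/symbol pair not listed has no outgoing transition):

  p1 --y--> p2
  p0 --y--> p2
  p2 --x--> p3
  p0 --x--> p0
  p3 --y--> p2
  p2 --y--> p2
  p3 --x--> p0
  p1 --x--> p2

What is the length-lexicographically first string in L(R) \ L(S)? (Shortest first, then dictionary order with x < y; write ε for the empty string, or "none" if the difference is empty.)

The string xy is accepted by R but not by S.
No shorter string lies in the difference, and xy is the lexicographically first length-2 string in L(R) \ L(S).

xy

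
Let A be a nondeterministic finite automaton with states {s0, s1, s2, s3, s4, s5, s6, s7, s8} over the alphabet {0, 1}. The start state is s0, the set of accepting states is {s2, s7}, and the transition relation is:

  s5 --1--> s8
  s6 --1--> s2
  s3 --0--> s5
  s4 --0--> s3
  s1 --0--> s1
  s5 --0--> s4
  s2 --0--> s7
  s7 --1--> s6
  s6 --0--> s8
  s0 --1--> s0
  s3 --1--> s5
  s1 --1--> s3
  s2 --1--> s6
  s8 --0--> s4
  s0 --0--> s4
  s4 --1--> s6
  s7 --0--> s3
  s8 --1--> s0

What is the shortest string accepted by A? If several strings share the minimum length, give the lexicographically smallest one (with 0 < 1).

A breadth-first search from s0 reaches an accepting state first via the path s0 → s4 → s6 → s2 on input 011.
No string of length < 3 is accepted (BFS exhausts all shorter strings without reaching an accepting state), and 011 is the lexicographically least accepting string of length 3.

011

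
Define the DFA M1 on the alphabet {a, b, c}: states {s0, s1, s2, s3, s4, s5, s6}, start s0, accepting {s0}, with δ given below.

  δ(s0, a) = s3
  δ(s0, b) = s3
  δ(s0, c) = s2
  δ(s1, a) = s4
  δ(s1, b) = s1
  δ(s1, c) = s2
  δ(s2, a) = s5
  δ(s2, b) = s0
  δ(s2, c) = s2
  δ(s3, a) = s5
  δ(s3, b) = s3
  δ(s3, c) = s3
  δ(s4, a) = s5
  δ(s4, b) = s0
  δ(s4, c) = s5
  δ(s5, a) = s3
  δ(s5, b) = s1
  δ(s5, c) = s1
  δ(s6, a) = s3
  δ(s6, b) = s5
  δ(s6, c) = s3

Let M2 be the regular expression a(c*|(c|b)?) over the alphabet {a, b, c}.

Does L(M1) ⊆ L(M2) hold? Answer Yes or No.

The empty string ε is in L(M1) but not in L(M2).
So L(M1) ⊄ L(M2).

No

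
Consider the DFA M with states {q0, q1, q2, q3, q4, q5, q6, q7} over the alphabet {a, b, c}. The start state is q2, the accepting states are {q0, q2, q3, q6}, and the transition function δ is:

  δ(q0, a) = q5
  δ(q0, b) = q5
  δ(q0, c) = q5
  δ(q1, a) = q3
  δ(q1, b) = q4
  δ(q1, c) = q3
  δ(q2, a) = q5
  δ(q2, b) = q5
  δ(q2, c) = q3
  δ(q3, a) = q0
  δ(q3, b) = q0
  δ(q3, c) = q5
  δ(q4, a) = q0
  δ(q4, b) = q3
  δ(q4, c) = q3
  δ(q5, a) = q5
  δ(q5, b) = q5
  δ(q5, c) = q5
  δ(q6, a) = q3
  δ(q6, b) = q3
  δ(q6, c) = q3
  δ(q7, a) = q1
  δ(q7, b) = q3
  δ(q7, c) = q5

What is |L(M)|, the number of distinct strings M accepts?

The useful subgraph on states {q0, q2, q3} is acyclic, so L(M) is finite; the longest accepting path visits 3 useful states, giving maximum string length 2.
Counting accepting paths from q2 by length: 1 of length 0, 1 of length 1, 2 of length 2. Total 4.

4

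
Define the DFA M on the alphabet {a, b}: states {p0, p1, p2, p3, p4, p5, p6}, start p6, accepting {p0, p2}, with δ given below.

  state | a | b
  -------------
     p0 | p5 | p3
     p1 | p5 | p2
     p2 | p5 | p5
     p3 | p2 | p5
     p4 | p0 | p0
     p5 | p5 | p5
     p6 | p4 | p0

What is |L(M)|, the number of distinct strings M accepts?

6

The useful subgraph on states {p0, p2, p3, p4, p6} is acyclic, so L(M) is finite; the longest accepting path visits 5 useful states, giving maximum string length 4.
Counting accepting paths from p6 by length: 1 of length 1, 2 of length 2, 1 of length 3, 2 of length 4. Total 6.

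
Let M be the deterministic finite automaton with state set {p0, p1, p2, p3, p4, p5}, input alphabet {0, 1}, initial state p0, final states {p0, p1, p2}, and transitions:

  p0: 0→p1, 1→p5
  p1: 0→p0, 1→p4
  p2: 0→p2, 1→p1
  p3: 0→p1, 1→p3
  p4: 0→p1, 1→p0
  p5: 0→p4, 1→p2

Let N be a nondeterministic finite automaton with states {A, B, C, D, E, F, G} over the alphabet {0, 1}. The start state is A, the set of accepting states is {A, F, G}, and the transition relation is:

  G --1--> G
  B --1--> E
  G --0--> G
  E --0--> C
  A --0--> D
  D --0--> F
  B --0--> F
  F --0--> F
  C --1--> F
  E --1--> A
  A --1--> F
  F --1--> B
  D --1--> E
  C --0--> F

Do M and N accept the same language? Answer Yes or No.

No

The string 0 is accepted by M but rejected by N.
So L(M) ≠ L(N).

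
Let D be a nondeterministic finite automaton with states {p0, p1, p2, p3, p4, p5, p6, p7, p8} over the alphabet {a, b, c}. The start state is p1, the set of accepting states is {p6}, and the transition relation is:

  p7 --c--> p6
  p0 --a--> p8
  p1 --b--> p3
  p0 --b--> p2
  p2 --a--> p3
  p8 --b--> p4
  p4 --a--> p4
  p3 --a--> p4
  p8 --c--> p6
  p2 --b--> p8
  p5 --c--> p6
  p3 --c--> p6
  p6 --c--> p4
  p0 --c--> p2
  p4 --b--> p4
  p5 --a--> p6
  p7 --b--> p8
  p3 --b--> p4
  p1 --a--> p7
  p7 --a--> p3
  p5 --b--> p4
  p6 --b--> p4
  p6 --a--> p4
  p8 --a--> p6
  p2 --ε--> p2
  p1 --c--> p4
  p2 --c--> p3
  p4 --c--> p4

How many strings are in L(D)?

The useful subgraph on states {p1, p3, p6, p7, p8} is acyclic, so L(D) is finite; the longest accepting path visits 4 useful states, giving maximum string length 3.
Counting accepting paths from p1 by length: 2 of length 2, 3 of length 3. Total 5.

5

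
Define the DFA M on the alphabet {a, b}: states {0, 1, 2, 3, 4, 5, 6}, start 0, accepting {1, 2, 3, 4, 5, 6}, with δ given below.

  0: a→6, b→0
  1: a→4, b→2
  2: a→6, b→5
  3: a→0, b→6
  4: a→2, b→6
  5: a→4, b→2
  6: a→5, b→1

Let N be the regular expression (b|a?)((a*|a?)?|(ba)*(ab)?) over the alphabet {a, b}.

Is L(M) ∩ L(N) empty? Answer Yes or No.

The string a is accepted by both M and N.
Hence L(M) ∩ L(N) ≠ ∅.

No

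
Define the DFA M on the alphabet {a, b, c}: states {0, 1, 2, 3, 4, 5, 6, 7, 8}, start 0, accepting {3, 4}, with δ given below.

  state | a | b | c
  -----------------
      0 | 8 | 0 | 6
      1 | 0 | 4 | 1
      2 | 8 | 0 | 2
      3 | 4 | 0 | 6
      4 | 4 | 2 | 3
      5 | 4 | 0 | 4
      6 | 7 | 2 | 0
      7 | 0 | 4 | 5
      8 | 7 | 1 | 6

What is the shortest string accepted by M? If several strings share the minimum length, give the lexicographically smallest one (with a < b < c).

aab

A breadth-first search from 0 reaches an accepting state first via the path 0 → 8 → 7 → 4 on input aab.
No string of length < 3 is accepted (BFS exhausts all shorter strings without reaching an accepting state), and aab is the lexicographically least accepting string of length 3.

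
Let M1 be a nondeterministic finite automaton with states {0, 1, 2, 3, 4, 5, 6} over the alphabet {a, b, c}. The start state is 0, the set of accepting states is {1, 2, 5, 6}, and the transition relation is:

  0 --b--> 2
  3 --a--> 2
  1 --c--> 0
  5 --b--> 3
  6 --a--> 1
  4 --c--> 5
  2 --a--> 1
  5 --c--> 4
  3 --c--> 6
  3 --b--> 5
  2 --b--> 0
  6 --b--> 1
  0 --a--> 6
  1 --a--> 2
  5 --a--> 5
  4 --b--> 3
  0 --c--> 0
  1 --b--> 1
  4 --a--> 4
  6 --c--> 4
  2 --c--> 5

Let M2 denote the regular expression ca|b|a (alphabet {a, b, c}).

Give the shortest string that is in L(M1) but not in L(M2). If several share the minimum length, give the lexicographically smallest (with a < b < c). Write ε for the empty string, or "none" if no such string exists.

The string aa is accepted by M1 but not by M2.
No shorter string lies in the difference, and aa is the lexicographically first length-2 string in L(M1) \ L(M2).

aa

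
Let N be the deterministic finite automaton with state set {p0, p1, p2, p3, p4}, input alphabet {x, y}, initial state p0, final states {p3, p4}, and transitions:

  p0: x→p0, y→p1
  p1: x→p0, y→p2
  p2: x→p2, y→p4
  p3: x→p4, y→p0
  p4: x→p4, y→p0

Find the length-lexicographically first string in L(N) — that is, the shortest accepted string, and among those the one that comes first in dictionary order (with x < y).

yyy

A breadth-first search from p0 reaches an accepting state first via the path p0 → p1 → p2 → p4 on input yyy.
No string of length < 3 is accepted (BFS exhausts all shorter strings without reaching an accepting state), and yyy is the lexicographically least accepting string of length 3.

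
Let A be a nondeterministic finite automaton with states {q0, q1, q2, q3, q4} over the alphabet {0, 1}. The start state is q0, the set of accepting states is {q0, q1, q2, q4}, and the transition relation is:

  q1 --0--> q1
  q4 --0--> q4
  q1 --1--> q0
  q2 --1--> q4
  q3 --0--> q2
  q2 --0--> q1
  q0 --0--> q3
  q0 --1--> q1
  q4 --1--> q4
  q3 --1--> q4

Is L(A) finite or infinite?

infinite

State q0 is reachable from the start and can reach an accepting state, and it lies on the cycle q0 → q1 → q0.
Traversing that cycle any number of times yields accepted strings of unbounded length, so the language is infinite.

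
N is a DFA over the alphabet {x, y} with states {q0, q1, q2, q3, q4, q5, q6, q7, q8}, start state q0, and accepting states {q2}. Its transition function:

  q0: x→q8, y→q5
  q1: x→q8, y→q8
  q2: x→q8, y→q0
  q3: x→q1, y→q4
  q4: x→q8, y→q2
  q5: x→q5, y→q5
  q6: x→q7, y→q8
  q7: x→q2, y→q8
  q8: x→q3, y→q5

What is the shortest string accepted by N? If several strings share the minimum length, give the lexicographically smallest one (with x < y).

xxyy

A breadth-first search from q0 reaches an accepting state first via the path q0 → q8 → q3 → q4 → q2 on input xxyy.
No string of length < 4 is accepted (BFS exhausts all shorter strings without reaching an accepting state), and xxyy is the lexicographically least accepting string of length 4.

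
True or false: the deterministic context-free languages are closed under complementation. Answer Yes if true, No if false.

Yes

A deterministic PDA can be normalised so that it always reads its entire input (no blocking, no infinite ε-loops) and records in its finite control whether it has passed through an accepting state since the last input symbol was consumed; inverting that end-of-input verdict yields a DPDA for the complement.
So the deterministic context-free languages are closed under complement.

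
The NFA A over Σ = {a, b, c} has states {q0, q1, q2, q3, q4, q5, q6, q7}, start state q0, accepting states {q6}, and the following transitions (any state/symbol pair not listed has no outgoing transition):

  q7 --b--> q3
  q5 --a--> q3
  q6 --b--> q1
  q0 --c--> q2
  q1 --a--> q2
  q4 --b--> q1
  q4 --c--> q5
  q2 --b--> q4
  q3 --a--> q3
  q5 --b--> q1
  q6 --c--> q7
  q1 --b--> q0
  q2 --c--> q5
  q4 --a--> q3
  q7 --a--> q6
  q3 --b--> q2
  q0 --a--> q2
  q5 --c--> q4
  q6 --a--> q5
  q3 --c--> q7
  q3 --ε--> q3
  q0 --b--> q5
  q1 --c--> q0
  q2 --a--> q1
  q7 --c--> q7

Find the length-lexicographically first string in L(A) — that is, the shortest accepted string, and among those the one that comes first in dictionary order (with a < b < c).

A breadth-first search from q0 reaches an accepting state first via the path q0 → q5 → q3 → q7 → q6 on input baca.
No string of length < 4 is accepted (BFS exhausts all shorter strings without reaching an accepting state), and baca is the lexicographically least accepting string of length 4.

baca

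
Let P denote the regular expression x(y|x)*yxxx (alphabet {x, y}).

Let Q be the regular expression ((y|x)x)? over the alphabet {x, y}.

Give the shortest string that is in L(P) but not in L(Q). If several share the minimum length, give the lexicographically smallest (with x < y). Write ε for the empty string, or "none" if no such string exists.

The string xyxxx is accepted by P but not by Q.
No shorter string lies in the difference, and xyxxx is the lexicographically first length-5 string in L(P) \ L(Q).

xyxxx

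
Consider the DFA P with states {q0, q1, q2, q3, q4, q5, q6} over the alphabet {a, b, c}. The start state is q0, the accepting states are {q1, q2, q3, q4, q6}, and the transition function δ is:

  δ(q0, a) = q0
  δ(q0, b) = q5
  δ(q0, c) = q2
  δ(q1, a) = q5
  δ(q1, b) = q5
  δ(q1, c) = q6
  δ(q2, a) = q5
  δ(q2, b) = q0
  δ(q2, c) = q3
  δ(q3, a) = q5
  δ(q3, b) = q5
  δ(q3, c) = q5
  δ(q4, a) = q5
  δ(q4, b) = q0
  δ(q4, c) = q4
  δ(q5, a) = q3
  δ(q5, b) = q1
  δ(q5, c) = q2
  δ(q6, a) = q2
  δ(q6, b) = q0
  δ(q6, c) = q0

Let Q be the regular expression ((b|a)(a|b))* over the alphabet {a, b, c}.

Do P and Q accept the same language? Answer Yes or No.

The string c is accepted by P but rejected by Q.
So L(P) ≠ L(Q).

No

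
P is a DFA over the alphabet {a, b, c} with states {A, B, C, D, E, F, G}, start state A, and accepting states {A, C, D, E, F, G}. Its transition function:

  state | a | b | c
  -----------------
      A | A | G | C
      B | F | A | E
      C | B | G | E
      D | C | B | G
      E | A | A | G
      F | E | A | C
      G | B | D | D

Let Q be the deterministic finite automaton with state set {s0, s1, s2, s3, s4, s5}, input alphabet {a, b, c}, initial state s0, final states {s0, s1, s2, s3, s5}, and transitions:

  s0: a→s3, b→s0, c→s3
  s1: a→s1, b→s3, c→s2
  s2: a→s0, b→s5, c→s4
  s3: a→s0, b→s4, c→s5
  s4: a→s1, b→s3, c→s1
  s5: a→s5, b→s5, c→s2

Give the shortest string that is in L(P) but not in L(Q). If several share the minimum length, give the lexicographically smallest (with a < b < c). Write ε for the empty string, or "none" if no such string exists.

The string ab is accepted by P but not by Q.
No shorter string lies in the difference, and ab is the lexicographically first length-2 string in L(P) \ L(Q).

ab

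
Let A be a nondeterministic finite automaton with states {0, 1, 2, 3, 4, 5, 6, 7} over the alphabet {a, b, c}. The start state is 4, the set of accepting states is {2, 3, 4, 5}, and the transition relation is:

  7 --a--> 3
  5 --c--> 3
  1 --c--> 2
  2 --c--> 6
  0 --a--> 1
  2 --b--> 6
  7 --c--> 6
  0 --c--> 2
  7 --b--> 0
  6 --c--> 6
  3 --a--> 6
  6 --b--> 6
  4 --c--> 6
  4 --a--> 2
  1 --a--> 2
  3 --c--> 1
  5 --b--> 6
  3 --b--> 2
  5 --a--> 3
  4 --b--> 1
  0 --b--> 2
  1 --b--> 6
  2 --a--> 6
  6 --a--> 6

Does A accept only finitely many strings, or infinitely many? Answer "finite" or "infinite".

finite

The useful states (reachable from 4 and able to reach an accepting state) are {1, 2, 4}.
Restricted to these states the transition graph has no cycle, so every accepting path has bounded length and L is finite.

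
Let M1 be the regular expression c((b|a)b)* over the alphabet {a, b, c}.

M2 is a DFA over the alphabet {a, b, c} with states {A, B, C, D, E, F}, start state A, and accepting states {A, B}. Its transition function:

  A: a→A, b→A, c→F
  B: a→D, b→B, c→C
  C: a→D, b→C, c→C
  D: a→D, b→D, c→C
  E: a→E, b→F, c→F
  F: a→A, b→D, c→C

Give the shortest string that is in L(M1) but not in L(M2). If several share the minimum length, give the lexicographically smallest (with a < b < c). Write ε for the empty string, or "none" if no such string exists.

c

The string c is accepted by M1 but not by M2.
No shorter string lies in the difference, and c is the lexicographically first length-1 string in L(M1) \ L(M2).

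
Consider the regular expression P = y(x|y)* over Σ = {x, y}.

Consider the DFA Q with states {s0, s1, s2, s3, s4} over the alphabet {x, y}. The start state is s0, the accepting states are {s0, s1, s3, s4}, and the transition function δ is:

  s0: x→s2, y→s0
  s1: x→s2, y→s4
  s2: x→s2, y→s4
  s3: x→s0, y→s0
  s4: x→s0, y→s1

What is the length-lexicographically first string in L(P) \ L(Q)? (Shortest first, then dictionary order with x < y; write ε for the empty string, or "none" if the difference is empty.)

The string yx is accepted by P but not by Q.
No shorter string lies in the difference, and yx is the lexicographically first length-2 string in L(P) \ L(Q).

yx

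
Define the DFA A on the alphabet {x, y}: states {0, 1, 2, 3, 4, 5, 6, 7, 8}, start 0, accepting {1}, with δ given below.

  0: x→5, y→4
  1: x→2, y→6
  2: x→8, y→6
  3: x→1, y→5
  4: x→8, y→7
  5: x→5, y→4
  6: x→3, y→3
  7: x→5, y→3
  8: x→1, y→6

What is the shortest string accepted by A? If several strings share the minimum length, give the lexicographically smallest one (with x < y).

A breadth-first search from 0 reaches an accepting state first via the path 0 → 4 → 8 → 1 on input yxx.
No string of length < 3 is accepted (BFS exhausts all shorter strings without reaching an accepting state), and yxx is the lexicographically least accepting string of length 3.

yxx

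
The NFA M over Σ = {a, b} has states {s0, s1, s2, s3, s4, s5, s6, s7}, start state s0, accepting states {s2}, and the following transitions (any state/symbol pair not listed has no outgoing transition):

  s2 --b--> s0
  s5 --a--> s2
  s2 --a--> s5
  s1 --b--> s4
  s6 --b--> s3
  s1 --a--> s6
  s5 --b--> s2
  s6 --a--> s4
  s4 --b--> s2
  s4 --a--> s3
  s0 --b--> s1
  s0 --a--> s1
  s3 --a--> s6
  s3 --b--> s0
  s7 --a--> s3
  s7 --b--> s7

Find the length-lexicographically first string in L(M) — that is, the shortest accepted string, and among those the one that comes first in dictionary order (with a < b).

abb

A breadth-first search from s0 reaches an accepting state first via the path s0 → s1 → s4 → s2 on input abb.
No string of length < 3 is accepted (BFS exhausts all shorter strings without reaching an accepting state), and abb is the lexicographically least accepting string of length 3.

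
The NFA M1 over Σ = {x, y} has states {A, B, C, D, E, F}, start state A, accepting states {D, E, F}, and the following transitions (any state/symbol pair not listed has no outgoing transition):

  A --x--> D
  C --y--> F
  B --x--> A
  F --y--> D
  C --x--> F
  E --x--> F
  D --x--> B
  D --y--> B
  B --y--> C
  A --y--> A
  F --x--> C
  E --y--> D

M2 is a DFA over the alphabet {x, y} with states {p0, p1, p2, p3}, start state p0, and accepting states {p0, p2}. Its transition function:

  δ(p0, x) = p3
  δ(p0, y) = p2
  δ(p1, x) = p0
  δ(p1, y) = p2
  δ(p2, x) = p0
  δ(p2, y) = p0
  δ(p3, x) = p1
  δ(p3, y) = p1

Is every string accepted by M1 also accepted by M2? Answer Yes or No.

The string x is in L(M1) but not in L(M2).
So L(M1) ⊄ L(M2).

No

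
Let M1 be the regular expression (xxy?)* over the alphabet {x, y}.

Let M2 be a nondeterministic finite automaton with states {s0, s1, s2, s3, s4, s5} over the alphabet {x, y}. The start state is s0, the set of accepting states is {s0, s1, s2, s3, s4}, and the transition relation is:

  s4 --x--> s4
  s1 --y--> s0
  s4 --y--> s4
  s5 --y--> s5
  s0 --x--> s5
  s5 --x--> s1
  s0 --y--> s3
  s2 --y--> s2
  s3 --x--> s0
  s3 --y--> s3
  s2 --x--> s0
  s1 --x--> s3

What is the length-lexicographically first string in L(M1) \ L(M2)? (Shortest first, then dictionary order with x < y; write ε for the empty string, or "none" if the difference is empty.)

The string xxxxyxx is accepted by M1 but not by M2.
No shorter string lies in the difference, and xxxxyxx is the lexicographically first length-7 string in L(M1) \ L(M2).

xxxxyxx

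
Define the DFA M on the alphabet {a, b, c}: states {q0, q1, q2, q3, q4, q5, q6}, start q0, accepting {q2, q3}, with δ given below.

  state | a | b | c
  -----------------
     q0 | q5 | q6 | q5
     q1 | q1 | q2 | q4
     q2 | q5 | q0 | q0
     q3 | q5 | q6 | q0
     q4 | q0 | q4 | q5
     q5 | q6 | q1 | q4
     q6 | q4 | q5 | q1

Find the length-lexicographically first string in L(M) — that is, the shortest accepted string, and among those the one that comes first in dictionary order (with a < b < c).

A breadth-first search from q0 reaches an accepting state first via the path q0 → q5 → q1 → q2 on input abb.
No string of length < 3 is accepted (BFS exhausts all shorter strings without reaching an accepting state), and abb is the lexicographically least accepting string of length 3.

abb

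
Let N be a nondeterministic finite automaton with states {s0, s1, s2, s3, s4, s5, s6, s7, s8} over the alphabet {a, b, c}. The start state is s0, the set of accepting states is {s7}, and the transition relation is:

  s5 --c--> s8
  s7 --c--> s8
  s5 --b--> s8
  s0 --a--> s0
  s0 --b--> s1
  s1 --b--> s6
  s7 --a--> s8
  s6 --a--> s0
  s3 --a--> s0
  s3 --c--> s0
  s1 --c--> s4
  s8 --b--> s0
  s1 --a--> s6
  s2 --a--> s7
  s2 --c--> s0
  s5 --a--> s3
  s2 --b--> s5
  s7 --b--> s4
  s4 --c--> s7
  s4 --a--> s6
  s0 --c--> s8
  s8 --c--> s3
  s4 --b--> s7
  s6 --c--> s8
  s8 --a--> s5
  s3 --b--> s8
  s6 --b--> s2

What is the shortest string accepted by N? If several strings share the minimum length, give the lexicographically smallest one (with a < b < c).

A breadth-first search from s0 reaches an accepting state first via the path s0 → s1 → s4 → s7 on input bcb.
No string of length < 3 is accepted (BFS exhausts all shorter strings without reaching an accepting state), and bcb is the lexicographically least accepting string of length 3.

bcb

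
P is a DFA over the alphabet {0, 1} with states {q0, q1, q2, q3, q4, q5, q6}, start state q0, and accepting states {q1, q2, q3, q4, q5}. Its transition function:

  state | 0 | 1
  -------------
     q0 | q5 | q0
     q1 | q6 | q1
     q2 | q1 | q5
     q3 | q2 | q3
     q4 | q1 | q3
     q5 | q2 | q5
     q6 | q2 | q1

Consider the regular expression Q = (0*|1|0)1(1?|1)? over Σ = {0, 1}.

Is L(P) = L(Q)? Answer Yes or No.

No

The string 0 is accepted by P but rejected by Q.
So L(P) ≠ L(Q).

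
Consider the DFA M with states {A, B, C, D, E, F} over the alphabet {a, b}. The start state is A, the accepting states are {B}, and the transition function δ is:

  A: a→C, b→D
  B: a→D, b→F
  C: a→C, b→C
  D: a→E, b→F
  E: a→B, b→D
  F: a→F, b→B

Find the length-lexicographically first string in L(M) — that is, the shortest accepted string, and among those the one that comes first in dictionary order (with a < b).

A breadth-first search from A reaches an accepting state first via the path A → D → E → B on input baa.
No string of length < 3 is accepted (BFS exhausts all shorter strings without reaching an accepting state), and baa is the lexicographically least accepting string of length 3.

baa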